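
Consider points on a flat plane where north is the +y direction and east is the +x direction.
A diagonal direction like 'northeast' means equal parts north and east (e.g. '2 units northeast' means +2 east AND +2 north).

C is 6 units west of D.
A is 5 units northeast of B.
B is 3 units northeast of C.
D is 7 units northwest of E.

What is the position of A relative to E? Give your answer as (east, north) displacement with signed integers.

Place E at the origin (east=0, north=0).
  D is 7 units northwest of E: delta (east=-7, north=+7); D at (east=-7, north=7).
  C is 6 units west of D: delta (east=-6, north=+0); C at (east=-13, north=7).
  B is 3 units northeast of C: delta (east=+3, north=+3); B at (east=-10, north=10).
  A is 5 units northeast of B: delta (east=+5, north=+5); A at (east=-5, north=15).
Therefore A relative to E: (east=-5, north=15).

Answer: A is at (east=-5, north=15) relative to E.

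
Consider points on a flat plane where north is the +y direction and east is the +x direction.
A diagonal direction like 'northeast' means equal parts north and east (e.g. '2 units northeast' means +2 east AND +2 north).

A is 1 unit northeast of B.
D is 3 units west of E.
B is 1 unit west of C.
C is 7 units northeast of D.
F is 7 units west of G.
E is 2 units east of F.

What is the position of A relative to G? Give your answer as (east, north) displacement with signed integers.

Answer: A is at (east=-1, north=8) relative to G.

Derivation:
Place G at the origin (east=0, north=0).
  F is 7 units west of G: delta (east=-7, north=+0); F at (east=-7, north=0).
  E is 2 units east of F: delta (east=+2, north=+0); E at (east=-5, north=0).
  D is 3 units west of E: delta (east=-3, north=+0); D at (east=-8, north=0).
  C is 7 units northeast of D: delta (east=+7, north=+7); C at (east=-1, north=7).
  B is 1 unit west of C: delta (east=-1, north=+0); B at (east=-2, north=7).
  A is 1 unit northeast of B: delta (east=+1, north=+1); A at (east=-1, north=8).
Therefore A relative to G: (east=-1, north=8).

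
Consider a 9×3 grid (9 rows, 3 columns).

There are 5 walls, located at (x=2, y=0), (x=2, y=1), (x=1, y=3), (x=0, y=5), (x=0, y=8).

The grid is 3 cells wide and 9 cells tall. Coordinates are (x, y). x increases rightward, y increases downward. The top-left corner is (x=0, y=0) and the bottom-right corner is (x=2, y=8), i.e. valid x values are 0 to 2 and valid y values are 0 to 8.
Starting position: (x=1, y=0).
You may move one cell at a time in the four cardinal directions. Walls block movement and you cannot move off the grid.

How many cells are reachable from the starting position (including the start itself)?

BFS flood-fill from (x=1, y=0):
  Distance 0: (x=1, y=0)
  Distance 1: (x=0, y=0), (x=1, y=1)
  Distance 2: (x=0, y=1), (x=1, y=2)
  Distance 3: (x=0, y=2), (x=2, y=2)
  Distance 4: (x=0, y=3), (x=2, y=3)
  Distance 5: (x=0, y=4), (x=2, y=4)
  Distance 6: (x=1, y=4), (x=2, y=5)
  Distance 7: (x=1, y=5), (x=2, y=6)
  Distance 8: (x=1, y=6), (x=2, y=7)
  Distance 9: (x=0, y=6), (x=1, y=7), (x=2, y=8)
  Distance 10: (x=0, y=7), (x=1, y=8)
Total reachable: 22 (grid has 22 open cells total)

Answer: Reachable cells: 22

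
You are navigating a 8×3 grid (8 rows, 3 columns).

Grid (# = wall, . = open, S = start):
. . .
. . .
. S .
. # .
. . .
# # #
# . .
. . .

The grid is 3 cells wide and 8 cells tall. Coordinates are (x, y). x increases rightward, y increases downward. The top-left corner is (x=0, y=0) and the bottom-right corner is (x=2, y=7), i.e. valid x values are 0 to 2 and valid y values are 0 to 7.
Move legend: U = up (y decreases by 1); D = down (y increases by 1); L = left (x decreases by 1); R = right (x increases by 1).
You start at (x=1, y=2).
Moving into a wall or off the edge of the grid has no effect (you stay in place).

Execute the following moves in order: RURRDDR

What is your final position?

Start: (x=1, y=2)
  R (right): (x=1, y=2) -> (x=2, y=2)
  U (up): (x=2, y=2) -> (x=2, y=1)
  R (right): blocked, stay at (x=2, y=1)
  R (right): blocked, stay at (x=2, y=1)
  D (down): (x=2, y=1) -> (x=2, y=2)
  D (down): (x=2, y=2) -> (x=2, y=3)
  R (right): blocked, stay at (x=2, y=3)
Final: (x=2, y=3)

Answer: Final position: (x=2, y=3)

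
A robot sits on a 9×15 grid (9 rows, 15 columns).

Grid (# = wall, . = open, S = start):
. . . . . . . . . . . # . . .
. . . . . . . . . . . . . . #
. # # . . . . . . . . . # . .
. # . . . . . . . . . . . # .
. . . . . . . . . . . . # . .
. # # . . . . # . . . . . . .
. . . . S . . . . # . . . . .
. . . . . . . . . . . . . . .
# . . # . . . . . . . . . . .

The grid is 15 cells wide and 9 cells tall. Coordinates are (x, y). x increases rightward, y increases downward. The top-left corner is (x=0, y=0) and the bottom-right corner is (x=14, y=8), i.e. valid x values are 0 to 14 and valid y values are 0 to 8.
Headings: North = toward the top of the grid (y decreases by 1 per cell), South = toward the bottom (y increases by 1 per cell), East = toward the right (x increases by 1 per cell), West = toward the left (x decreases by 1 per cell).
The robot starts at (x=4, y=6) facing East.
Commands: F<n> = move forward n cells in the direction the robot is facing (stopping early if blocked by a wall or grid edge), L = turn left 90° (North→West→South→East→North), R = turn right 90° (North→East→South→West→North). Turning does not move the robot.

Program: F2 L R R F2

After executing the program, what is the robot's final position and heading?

Answer: Final position: (x=6, y=8), facing South

Derivation:
Start: (x=4, y=6), facing East
  F2: move forward 2, now at (x=6, y=6)
  L: turn left, now facing North
  R: turn right, now facing East
  R: turn right, now facing South
  F2: move forward 2, now at (x=6, y=8)
Final: (x=6, y=8), facing South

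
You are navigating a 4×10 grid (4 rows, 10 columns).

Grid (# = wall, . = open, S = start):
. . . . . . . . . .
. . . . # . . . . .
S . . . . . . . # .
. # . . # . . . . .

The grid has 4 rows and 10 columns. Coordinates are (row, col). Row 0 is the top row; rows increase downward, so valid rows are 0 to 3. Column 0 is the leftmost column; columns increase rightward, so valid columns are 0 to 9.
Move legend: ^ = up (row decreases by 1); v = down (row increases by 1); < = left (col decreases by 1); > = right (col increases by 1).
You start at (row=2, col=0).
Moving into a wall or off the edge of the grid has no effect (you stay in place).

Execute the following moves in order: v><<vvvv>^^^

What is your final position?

Start: (row=2, col=0)
  v (down): (row=2, col=0) -> (row=3, col=0)
  > (right): blocked, stay at (row=3, col=0)
  < (left): blocked, stay at (row=3, col=0)
  < (left): blocked, stay at (row=3, col=0)
  [×4]v (down): blocked, stay at (row=3, col=0)
  > (right): blocked, stay at (row=3, col=0)
  ^ (up): (row=3, col=0) -> (row=2, col=0)
  ^ (up): (row=2, col=0) -> (row=1, col=0)
  ^ (up): (row=1, col=0) -> (row=0, col=0)
Final: (row=0, col=0)

Answer: Final position: (row=0, col=0)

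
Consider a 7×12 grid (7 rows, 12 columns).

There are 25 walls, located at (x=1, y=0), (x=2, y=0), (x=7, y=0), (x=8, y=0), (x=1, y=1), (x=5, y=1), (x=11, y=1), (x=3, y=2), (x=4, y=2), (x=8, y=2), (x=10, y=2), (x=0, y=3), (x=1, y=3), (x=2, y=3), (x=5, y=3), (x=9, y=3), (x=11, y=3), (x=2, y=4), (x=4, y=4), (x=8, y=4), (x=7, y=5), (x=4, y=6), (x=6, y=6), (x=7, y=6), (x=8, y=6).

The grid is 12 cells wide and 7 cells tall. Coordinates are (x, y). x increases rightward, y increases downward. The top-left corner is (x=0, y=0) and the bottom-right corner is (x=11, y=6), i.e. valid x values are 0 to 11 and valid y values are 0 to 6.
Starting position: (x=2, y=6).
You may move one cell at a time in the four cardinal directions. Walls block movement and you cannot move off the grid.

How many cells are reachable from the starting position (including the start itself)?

BFS flood-fill from (x=2, y=6):
  Distance 0: (x=2, y=6)
  Distance 1: (x=2, y=5), (x=1, y=6), (x=3, y=6)
  Distance 2: (x=1, y=5), (x=3, y=5), (x=0, y=6)
  Distance 3: (x=1, y=4), (x=3, y=4), (x=0, y=5), (x=4, y=5)
  Distance 4: (x=3, y=3), (x=0, y=4), (x=5, y=5)
  Distance 5: (x=4, y=3), (x=5, y=4), (x=6, y=5), (x=5, y=6)
  Distance 6: (x=6, y=4)
  Distance 7: (x=6, y=3), (x=7, y=4)
  Distance 8: (x=6, y=2), (x=7, y=3)
  Distance 9: (x=6, y=1), (x=5, y=2), (x=7, y=2), (x=8, y=3)
  Distance 10: (x=6, y=0), (x=7, y=1)
  Distance 11: (x=5, y=0), (x=8, y=1)
  Distance 12: (x=4, y=0), (x=9, y=1)
  Distance 13: (x=3, y=0), (x=9, y=0), (x=4, y=1), (x=10, y=1), (x=9, y=2)
  Distance 14: (x=10, y=0), (x=3, y=1)
  Distance 15: (x=11, y=0), (x=2, y=1)
  Distance 16: (x=2, y=2)
  Distance 17: (x=1, y=2)
  Distance 18: (x=0, y=2)
  Distance 19: (x=0, y=1)
  Distance 20: (x=0, y=0)
Total reachable: 47 (grid has 59 open cells total)

Answer: Reachable cells: 47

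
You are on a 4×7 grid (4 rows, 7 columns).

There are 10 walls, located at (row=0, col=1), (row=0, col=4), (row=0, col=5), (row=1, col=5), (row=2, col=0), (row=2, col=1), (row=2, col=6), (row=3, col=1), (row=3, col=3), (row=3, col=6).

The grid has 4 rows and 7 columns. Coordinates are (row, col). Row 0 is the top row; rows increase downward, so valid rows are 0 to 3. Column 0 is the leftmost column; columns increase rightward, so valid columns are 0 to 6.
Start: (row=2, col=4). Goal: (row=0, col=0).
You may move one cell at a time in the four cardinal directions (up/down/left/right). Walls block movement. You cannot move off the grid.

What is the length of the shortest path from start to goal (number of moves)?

BFS from (row=2, col=4) until reaching (row=0, col=0):
  Distance 0: (row=2, col=4)
  Distance 1: (row=1, col=4), (row=2, col=3), (row=2, col=5), (row=3, col=4)
  Distance 2: (row=1, col=3), (row=2, col=2), (row=3, col=5)
  Distance 3: (row=0, col=3), (row=1, col=2), (row=3, col=2)
  Distance 4: (row=0, col=2), (row=1, col=1)
  Distance 5: (row=1, col=0)
  Distance 6: (row=0, col=0)  <- goal reached here
One shortest path (6 moves): (row=2, col=4) -> (row=2, col=3) -> (row=2, col=2) -> (row=1, col=2) -> (row=1, col=1) -> (row=1, col=0) -> (row=0, col=0)

Answer: Shortest path length: 6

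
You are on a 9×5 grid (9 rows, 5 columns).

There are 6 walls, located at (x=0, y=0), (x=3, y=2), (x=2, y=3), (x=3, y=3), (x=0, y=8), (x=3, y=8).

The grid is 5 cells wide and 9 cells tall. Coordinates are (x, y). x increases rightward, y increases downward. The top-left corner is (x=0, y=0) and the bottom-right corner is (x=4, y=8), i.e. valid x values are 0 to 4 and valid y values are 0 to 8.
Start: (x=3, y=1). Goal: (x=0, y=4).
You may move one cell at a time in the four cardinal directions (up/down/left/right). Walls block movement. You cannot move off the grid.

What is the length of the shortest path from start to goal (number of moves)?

Answer: Shortest path length: 6

Derivation:
BFS from (x=3, y=1) until reaching (x=0, y=4):
  Distance 0: (x=3, y=1)
  Distance 1: (x=3, y=0), (x=2, y=1), (x=4, y=1)
  Distance 2: (x=2, y=0), (x=4, y=0), (x=1, y=1), (x=2, y=2), (x=4, y=2)
  Distance 3: (x=1, y=0), (x=0, y=1), (x=1, y=2), (x=4, y=3)
  Distance 4: (x=0, y=2), (x=1, y=3), (x=4, y=4)
  Distance 5: (x=0, y=3), (x=1, y=4), (x=3, y=4), (x=4, y=5)
  Distance 6: (x=0, y=4), (x=2, y=4), (x=1, y=5), (x=3, y=5), (x=4, y=6)  <- goal reached here
One shortest path (6 moves): (x=3, y=1) -> (x=2, y=1) -> (x=1, y=1) -> (x=0, y=1) -> (x=0, y=2) -> (x=0, y=3) -> (x=0, y=4)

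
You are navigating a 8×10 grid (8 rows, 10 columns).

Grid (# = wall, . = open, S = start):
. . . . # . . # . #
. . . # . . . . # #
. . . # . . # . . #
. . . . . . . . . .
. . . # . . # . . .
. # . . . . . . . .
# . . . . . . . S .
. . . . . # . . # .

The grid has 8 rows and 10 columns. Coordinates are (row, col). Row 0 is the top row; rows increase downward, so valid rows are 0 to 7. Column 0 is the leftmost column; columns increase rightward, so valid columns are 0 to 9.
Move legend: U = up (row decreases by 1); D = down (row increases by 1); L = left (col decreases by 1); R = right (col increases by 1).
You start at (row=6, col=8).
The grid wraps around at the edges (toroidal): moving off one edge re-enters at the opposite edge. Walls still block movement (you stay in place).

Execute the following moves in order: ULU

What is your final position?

Start: (row=6, col=8)
  U (up): (row=6, col=8) -> (row=5, col=8)
  L (left): (row=5, col=8) -> (row=5, col=7)
  U (up): (row=5, col=7) -> (row=4, col=7)
Final: (row=4, col=7)

Answer: Final position: (row=4, col=7)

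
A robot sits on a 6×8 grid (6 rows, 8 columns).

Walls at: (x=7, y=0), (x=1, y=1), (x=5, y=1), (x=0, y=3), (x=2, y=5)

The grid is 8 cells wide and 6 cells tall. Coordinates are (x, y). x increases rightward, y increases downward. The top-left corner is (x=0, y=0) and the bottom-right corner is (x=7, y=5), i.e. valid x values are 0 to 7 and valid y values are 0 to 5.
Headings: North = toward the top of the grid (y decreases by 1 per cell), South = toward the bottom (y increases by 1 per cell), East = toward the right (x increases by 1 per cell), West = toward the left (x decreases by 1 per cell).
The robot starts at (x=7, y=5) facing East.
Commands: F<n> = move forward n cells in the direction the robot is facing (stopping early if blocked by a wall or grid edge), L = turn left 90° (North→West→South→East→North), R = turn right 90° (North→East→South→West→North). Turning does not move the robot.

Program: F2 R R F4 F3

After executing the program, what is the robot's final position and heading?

Start: (x=7, y=5), facing East
  F2: move forward 0/2 (blocked), now at (x=7, y=5)
  R: turn right, now facing South
  R: turn right, now facing West
  F4: move forward 4, now at (x=3, y=5)
  F3: move forward 0/3 (blocked), now at (x=3, y=5)
Final: (x=3, y=5), facing West

Answer: Final position: (x=3, y=5), facing West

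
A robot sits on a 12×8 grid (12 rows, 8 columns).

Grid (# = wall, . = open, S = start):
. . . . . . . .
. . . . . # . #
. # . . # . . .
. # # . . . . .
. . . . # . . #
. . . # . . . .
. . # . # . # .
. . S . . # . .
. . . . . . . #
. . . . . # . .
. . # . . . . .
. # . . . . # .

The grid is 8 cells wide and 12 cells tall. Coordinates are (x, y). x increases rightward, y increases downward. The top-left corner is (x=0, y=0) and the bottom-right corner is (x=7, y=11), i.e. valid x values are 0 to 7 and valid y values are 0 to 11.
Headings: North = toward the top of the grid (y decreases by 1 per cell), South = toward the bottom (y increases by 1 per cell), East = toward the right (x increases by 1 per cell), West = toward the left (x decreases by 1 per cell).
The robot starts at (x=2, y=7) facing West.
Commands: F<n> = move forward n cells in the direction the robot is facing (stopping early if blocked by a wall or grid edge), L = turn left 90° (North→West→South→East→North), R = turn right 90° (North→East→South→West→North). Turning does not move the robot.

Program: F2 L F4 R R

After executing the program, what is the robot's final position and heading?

Start: (x=2, y=7), facing West
  F2: move forward 2, now at (x=0, y=7)
  L: turn left, now facing South
  F4: move forward 4, now at (x=0, y=11)
  R: turn right, now facing West
  R: turn right, now facing North
Final: (x=0, y=11), facing North

Answer: Final position: (x=0, y=11), facing North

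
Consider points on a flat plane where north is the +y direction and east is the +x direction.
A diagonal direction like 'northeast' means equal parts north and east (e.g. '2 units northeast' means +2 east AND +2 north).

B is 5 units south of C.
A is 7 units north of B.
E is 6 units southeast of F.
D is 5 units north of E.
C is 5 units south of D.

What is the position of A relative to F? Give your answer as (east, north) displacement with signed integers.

Answer: A is at (east=6, north=-4) relative to F.

Derivation:
Place F at the origin (east=0, north=0).
  E is 6 units southeast of F: delta (east=+6, north=-6); E at (east=6, north=-6).
  D is 5 units north of E: delta (east=+0, north=+5); D at (east=6, north=-1).
  C is 5 units south of D: delta (east=+0, north=-5); C at (east=6, north=-6).
  B is 5 units south of C: delta (east=+0, north=-5); B at (east=6, north=-11).
  A is 7 units north of B: delta (east=+0, north=+7); A at (east=6, north=-4).
Therefore A relative to F: (east=6, north=-4).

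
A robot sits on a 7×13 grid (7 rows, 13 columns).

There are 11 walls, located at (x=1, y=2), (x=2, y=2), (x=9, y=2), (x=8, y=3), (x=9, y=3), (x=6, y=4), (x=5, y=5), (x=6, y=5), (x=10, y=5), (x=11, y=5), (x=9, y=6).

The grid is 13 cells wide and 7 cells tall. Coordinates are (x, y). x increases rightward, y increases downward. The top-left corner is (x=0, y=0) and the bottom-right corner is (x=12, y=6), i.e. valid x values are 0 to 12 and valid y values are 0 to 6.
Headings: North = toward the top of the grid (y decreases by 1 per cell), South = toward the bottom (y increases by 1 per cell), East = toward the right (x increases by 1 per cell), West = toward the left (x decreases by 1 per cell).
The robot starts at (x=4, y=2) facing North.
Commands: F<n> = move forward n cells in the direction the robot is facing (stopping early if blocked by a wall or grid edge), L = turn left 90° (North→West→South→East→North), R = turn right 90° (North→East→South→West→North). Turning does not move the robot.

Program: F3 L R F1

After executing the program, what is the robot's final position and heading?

Answer: Final position: (x=4, y=0), facing North

Derivation:
Start: (x=4, y=2), facing North
  F3: move forward 2/3 (blocked), now at (x=4, y=0)
  L: turn left, now facing West
  R: turn right, now facing North
  F1: move forward 0/1 (blocked), now at (x=4, y=0)
Final: (x=4, y=0), facing North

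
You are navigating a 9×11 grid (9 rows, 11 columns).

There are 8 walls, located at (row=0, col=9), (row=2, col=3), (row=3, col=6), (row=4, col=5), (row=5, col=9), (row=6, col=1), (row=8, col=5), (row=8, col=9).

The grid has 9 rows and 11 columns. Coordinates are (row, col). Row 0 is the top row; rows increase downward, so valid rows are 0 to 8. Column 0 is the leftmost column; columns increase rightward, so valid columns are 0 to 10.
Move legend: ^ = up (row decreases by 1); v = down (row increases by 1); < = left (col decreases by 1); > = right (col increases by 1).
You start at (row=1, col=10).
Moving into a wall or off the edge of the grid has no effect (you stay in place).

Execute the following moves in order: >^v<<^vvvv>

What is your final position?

Start: (row=1, col=10)
  > (right): blocked, stay at (row=1, col=10)
  ^ (up): (row=1, col=10) -> (row=0, col=10)
  v (down): (row=0, col=10) -> (row=1, col=10)
  < (left): (row=1, col=10) -> (row=1, col=9)
  < (left): (row=1, col=9) -> (row=1, col=8)
  ^ (up): (row=1, col=8) -> (row=0, col=8)
  v (down): (row=0, col=8) -> (row=1, col=8)
  v (down): (row=1, col=8) -> (row=2, col=8)
  v (down): (row=2, col=8) -> (row=3, col=8)
  v (down): (row=3, col=8) -> (row=4, col=8)
  > (right): (row=4, col=8) -> (row=4, col=9)
Final: (row=4, col=9)

Answer: Final position: (row=4, col=9)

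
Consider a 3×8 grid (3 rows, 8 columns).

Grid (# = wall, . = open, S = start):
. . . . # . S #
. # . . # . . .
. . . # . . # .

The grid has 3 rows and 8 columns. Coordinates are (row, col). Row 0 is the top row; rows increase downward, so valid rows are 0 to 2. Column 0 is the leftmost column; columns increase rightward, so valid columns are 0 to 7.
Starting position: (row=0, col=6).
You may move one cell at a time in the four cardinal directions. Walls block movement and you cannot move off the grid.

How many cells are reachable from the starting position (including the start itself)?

BFS flood-fill from (row=0, col=6):
  Distance 0: (row=0, col=6)
  Distance 1: (row=0, col=5), (row=1, col=6)
  Distance 2: (row=1, col=5), (row=1, col=7)
  Distance 3: (row=2, col=5), (row=2, col=7)
  Distance 4: (row=2, col=4)
Total reachable: 8 (grid has 18 open cells total)

Answer: Reachable cells: 8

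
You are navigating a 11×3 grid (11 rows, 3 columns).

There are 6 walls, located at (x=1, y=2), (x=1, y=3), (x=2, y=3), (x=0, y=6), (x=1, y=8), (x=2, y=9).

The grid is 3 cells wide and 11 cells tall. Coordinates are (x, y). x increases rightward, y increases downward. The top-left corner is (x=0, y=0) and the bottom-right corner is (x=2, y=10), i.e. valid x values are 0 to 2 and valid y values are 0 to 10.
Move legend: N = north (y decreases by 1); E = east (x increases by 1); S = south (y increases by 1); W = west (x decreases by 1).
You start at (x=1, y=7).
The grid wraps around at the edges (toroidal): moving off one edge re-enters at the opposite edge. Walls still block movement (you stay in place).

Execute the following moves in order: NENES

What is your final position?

Answer: Final position: (x=0, y=5)

Derivation:
Start: (x=1, y=7)
  N (north): (x=1, y=7) -> (x=1, y=6)
  E (east): (x=1, y=6) -> (x=2, y=6)
  N (north): (x=2, y=6) -> (x=2, y=5)
  E (east): (x=2, y=5) -> (x=0, y=5)
  S (south): blocked, stay at (x=0, y=5)
Final: (x=0, y=5)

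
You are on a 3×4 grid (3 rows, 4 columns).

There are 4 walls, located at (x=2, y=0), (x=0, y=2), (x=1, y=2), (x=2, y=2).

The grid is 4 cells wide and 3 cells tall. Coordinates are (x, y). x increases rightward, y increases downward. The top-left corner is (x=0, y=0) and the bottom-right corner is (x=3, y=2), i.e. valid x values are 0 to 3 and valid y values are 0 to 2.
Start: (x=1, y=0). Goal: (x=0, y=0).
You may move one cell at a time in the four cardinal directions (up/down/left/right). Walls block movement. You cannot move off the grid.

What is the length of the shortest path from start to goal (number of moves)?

BFS from (x=1, y=0) until reaching (x=0, y=0):
  Distance 0: (x=1, y=0)
  Distance 1: (x=0, y=0), (x=1, y=1)  <- goal reached here
One shortest path (1 moves): (x=1, y=0) -> (x=0, y=0)

Answer: Shortest path length: 1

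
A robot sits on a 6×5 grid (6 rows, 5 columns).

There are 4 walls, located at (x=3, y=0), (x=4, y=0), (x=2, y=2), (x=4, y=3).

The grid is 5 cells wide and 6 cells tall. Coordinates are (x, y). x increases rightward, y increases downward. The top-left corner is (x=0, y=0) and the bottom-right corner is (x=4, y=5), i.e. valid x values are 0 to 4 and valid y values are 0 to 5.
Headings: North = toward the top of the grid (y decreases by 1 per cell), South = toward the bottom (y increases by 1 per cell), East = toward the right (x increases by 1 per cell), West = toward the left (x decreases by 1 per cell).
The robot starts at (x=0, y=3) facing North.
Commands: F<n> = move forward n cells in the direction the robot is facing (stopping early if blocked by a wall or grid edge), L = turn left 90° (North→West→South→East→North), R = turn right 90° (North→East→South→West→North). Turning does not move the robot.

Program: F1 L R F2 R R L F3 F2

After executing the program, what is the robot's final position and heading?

Start: (x=0, y=3), facing North
  F1: move forward 1, now at (x=0, y=2)
  L: turn left, now facing West
  R: turn right, now facing North
  F2: move forward 2, now at (x=0, y=0)
  R: turn right, now facing East
  R: turn right, now facing South
  L: turn left, now facing East
  F3: move forward 2/3 (blocked), now at (x=2, y=0)
  F2: move forward 0/2 (blocked), now at (x=2, y=0)
Final: (x=2, y=0), facing East

Answer: Final position: (x=2, y=0), facing East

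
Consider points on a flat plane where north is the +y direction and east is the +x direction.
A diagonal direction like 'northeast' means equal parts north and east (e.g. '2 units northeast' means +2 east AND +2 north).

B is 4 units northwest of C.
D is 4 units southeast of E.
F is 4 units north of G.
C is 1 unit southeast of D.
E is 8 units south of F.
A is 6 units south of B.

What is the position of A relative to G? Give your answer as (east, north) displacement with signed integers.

Place G at the origin (east=0, north=0).
  F is 4 units north of G: delta (east=+0, north=+4); F at (east=0, north=4).
  E is 8 units south of F: delta (east=+0, north=-8); E at (east=0, north=-4).
  D is 4 units southeast of E: delta (east=+4, north=-4); D at (east=4, north=-8).
  C is 1 unit southeast of D: delta (east=+1, north=-1); C at (east=5, north=-9).
  B is 4 units northwest of C: delta (east=-4, north=+4); B at (east=1, north=-5).
  A is 6 units south of B: delta (east=+0, north=-6); A at (east=1, north=-11).
Therefore A relative to G: (east=1, north=-11).

Answer: A is at (east=1, north=-11) relative to G.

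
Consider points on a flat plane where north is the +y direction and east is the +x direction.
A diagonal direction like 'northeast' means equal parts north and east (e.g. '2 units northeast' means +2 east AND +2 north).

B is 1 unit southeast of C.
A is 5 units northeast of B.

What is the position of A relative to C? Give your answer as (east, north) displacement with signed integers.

Answer: A is at (east=6, north=4) relative to C.

Derivation:
Place C at the origin (east=0, north=0).
  B is 1 unit southeast of C: delta (east=+1, north=-1); B at (east=1, north=-1).
  A is 5 units northeast of B: delta (east=+5, north=+5); A at (east=6, north=4).
Therefore A relative to C: (east=6, north=4).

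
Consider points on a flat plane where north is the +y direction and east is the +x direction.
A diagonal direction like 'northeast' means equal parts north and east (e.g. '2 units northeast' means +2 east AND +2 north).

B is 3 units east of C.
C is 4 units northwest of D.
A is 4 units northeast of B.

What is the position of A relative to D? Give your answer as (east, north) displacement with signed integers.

Answer: A is at (east=3, north=8) relative to D.

Derivation:
Place D at the origin (east=0, north=0).
  C is 4 units northwest of D: delta (east=-4, north=+4); C at (east=-4, north=4).
  B is 3 units east of C: delta (east=+3, north=+0); B at (east=-1, north=4).
  A is 4 units northeast of B: delta (east=+4, north=+4); A at (east=3, north=8).
Therefore A relative to D: (east=3, north=8).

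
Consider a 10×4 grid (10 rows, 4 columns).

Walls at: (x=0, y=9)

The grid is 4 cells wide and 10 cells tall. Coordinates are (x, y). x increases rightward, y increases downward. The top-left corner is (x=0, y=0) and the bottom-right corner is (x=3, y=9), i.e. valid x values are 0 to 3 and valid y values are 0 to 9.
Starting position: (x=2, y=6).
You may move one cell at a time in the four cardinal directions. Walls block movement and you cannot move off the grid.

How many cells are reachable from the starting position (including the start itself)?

Answer: Reachable cells: 39

Derivation:
BFS flood-fill from (x=2, y=6):
  Distance 0: (x=2, y=6)
  Distance 1: (x=2, y=5), (x=1, y=6), (x=3, y=6), (x=2, y=7)
  Distance 2: (x=2, y=4), (x=1, y=5), (x=3, y=5), (x=0, y=6), (x=1, y=7), (x=3, y=7), (x=2, y=8)
  Distance 3: (x=2, y=3), (x=1, y=4), (x=3, y=4), (x=0, y=5), (x=0, y=7), (x=1, y=8), (x=3, y=8), (x=2, y=9)
  Distance 4: (x=2, y=2), (x=1, y=3), (x=3, y=3), (x=0, y=4), (x=0, y=8), (x=1, y=9), (x=3, y=9)
  Distance 5: (x=2, y=1), (x=1, y=2), (x=3, y=2), (x=0, y=3)
  Distance 6: (x=2, y=0), (x=1, y=1), (x=3, y=1), (x=0, y=2)
  Distance 7: (x=1, y=0), (x=3, y=0), (x=0, y=1)
  Distance 8: (x=0, y=0)
Total reachable: 39 (grid has 39 open cells total)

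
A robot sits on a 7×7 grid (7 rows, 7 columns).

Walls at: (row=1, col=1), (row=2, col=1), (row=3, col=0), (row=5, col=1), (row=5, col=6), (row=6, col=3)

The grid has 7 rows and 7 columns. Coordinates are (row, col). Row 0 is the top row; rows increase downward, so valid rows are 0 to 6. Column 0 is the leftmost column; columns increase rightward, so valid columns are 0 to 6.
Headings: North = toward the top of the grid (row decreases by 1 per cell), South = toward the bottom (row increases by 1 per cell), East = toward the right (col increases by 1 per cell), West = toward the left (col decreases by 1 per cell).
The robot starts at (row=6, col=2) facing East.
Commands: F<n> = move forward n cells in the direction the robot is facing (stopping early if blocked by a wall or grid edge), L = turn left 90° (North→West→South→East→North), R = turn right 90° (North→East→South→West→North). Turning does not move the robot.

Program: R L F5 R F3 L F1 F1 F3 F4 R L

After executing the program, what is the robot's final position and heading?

Answer: Final position: (row=6, col=2), facing East

Derivation:
Start: (row=6, col=2), facing East
  R: turn right, now facing South
  L: turn left, now facing East
  F5: move forward 0/5 (blocked), now at (row=6, col=2)
  R: turn right, now facing South
  F3: move forward 0/3 (blocked), now at (row=6, col=2)
  L: turn left, now facing East
  F1: move forward 0/1 (blocked), now at (row=6, col=2)
  F1: move forward 0/1 (blocked), now at (row=6, col=2)
  F3: move forward 0/3 (blocked), now at (row=6, col=2)
  F4: move forward 0/4 (blocked), now at (row=6, col=2)
  R: turn right, now facing South
  L: turn left, now facing East
Final: (row=6, col=2), facing East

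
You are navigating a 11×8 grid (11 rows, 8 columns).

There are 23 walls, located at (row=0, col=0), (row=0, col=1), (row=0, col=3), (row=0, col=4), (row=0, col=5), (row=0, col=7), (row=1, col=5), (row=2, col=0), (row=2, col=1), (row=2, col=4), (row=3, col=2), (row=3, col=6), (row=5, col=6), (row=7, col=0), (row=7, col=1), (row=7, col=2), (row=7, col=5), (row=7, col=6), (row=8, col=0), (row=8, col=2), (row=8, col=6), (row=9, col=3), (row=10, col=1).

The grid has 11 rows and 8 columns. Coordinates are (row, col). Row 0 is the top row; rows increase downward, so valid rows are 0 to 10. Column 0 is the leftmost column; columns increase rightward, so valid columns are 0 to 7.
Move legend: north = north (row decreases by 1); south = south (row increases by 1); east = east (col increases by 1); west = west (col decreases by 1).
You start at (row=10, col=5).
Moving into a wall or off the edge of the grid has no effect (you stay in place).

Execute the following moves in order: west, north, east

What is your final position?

Answer: Final position: (row=9, col=5)

Derivation:
Start: (row=10, col=5)
  west (west): (row=10, col=5) -> (row=10, col=4)
  north (north): (row=10, col=4) -> (row=9, col=4)
  east (east): (row=9, col=4) -> (row=9, col=5)
Final: (row=9, col=5)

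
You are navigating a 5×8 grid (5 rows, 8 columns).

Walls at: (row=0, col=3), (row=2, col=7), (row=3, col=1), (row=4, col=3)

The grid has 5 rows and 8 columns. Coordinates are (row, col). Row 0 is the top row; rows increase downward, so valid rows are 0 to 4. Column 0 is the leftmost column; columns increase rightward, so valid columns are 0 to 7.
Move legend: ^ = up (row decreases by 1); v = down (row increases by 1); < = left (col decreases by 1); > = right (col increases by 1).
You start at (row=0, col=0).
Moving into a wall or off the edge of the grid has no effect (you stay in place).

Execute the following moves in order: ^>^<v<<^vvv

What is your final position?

Start: (row=0, col=0)
  ^ (up): blocked, stay at (row=0, col=0)
  > (right): (row=0, col=0) -> (row=0, col=1)
  ^ (up): blocked, stay at (row=0, col=1)
  < (left): (row=0, col=1) -> (row=0, col=0)
  v (down): (row=0, col=0) -> (row=1, col=0)
  < (left): blocked, stay at (row=1, col=0)
  < (left): blocked, stay at (row=1, col=0)
  ^ (up): (row=1, col=0) -> (row=0, col=0)
  v (down): (row=0, col=0) -> (row=1, col=0)
  v (down): (row=1, col=0) -> (row=2, col=0)
  v (down): (row=2, col=0) -> (row=3, col=0)
Final: (row=3, col=0)

Answer: Final position: (row=3, col=0)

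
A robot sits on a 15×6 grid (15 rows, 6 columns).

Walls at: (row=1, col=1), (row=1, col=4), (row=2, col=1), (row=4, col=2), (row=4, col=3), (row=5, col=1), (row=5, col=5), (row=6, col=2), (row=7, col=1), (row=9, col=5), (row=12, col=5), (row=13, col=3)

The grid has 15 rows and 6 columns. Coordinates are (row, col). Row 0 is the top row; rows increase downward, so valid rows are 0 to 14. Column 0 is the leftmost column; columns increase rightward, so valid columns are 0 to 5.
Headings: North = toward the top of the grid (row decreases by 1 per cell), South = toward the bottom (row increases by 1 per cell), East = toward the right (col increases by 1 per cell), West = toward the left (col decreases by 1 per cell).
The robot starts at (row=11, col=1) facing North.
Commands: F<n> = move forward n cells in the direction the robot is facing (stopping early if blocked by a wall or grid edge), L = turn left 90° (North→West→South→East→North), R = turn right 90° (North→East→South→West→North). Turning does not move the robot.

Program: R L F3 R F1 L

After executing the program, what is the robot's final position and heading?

Answer: Final position: (row=8, col=2), facing North

Derivation:
Start: (row=11, col=1), facing North
  R: turn right, now facing East
  L: turn left, now facing North
  F3: move forward 3, now at (row=8, col=1)
  R: turn right, now facing East
  F1: move forward 1, now at (row=8, col=2)
  L: turn left, now facing North
Final: (row=8, col=2), facing North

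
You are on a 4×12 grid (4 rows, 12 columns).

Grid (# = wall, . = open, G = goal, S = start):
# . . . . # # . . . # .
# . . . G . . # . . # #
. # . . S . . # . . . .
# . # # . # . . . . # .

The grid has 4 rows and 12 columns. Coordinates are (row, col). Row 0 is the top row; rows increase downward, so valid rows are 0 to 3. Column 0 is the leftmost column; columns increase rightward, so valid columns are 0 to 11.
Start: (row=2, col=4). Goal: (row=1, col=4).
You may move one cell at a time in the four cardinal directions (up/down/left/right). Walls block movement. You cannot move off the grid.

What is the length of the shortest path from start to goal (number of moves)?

Answer: Shortest path length: 1

Derivation:
BFS from (row=2, col=4) until reaching (row=1, col=4):
  Distance 0: (row=2, col=4)
  Distance 1: (row=1, col=4), (row=2, col=3), (row=2, col=5), (row=3, col=4)  <- goal reached here
One shortest path (1 moves): (row=2, col=4) -> (row=1, col=4)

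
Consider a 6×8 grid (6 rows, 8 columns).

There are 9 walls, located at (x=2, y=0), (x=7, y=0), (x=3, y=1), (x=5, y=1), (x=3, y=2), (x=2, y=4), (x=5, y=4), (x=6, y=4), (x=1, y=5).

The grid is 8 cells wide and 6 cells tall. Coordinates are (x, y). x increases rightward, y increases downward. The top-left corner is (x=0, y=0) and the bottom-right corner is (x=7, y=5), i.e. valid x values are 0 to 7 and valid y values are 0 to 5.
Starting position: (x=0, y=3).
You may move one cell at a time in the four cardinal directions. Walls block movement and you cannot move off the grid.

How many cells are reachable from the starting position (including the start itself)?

Answer: Reachable cells: 39

Derivation:
BFS flood-fill from (x=0, y=3):
  Distance 0: (x=0, y=3)
  Distance 1: (x=0, y=2), (x=1, y=3), (x=0, y=4)
  Distance 2: (x=0, y=1), (x=1, y=2), (x=2, y=3), (x=1, y=4), (x=0, y=5)
  Distance 3: (x=0, y=0), (x=1, y=1), (x=2, y=2), (x=3, y=3)
  Distance 4: (x=1, y=0), (x=2, y=1), (x=4, y=3), (x=3, y=4)
  Distance 5: (x=4, y=2), (x=5, y=3), (x=4, y=4), (x=3, y=5)
  Distance 6: (x=4, y=1), (x=5, y=2), (x=6, y=3), (x=2, y=5), (x=4, y=5)
  Distance 7: (x=4, y=0), (x=6, y=2), (x=7, y=3), (x=5, y=5)
  Distance 8: (x=3, y=0), (x=5, y=0), (x=6, y=1), (x=7, y=2), (x=7, y=4), (x=6, y=5)
  Distance 9: (x=6, y=0), (x=7, y=1), (x=7, y=5)
Total reachable: 39 (grid has 39 open cells total)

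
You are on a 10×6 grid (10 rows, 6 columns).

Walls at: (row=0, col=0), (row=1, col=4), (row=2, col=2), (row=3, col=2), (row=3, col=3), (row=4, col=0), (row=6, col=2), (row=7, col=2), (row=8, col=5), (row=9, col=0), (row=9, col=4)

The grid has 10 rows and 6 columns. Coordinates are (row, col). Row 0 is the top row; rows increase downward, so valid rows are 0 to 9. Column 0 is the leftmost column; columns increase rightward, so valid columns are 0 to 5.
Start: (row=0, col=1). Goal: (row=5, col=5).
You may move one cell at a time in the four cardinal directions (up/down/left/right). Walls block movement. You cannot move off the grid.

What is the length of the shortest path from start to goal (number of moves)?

BFS from (row=0, col=1) until reaching (row=5, col=5):
  Distance 0: (row=0, col=1)
  Distance 1: (row=0, col=2), (row=1, col=1)
  Distance 2: (row=0, col=3), (row=1, col=0), (row=1, col=2), (row=2, col=1)
  Distance 3: (row=0, col=4), (row=1, col=3), (row=2, col=0), (row=3, col=1)
  Distance 4: (row=0, col=5), (row=2, col=3), (row=3, col=0), (row=4, col=1)
  Distance 5: (row=1, col=5), (row=2, col=4), (row=4, col=2), (row=5, col=1)
  Distance 6: (row=2, col=5), (row=3, col=4), (row=4, col=3), (row=5, col=0), (row=5, col=2), (row=6, col=1)
  Distance 7: (row=3, col=5), (row=4, col=4), (row=5, col=3), (row=6, col=0), (row=7, col=1)
  Distance 8: (row=4, col=5), (row=5, col=4), (row=6, col=3), (row=7, col=0), (row=8, col=1)
  Distance 9: (row=5, col=5), (row=6, col=4), (row=7, col=3), (row=8, col=0), (row=8, col=2), (row=9, col=1)  <- goal reached here
One shortest path (9 moves): (row=0, col=1) -> (row=0, col=2) -> (row=0, col=3) -> (row=0, col=4) -> (row=0, col=5) -> (row=1, col=5) -> (row=2, col=5) -> (row=3, col=5) -> (row=4, col=5) -> (row=5, col=5)

Answer: Shortest path length: 9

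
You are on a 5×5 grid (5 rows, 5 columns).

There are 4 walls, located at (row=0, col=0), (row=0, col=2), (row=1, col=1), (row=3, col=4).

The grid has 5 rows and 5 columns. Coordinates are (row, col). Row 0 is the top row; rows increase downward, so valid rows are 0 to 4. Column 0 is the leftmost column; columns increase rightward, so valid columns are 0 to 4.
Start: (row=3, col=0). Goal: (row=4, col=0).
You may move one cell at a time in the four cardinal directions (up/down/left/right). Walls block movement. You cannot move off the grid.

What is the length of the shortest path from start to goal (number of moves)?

Answer: Shortest path length: 1

Derivation:
BFS from (row=3, col=0) until reaching (row=4, col=0):
  Distance 0: (row=3, col=0)
  Distance 1: (row=2, col=0), (row=3, col=1), (row=4, col=0)  <- goal reached here
One shortest path (1 moves): (row=3, col=0) -> (row=4, col=0)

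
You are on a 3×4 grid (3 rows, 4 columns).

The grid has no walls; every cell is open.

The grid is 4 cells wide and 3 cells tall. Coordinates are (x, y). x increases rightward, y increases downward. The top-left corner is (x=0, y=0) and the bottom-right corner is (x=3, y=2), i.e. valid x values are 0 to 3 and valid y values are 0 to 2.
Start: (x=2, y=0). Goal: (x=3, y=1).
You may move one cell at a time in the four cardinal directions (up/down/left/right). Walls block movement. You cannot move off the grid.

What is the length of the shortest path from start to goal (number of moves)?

Answer: Shortest path length: 2

Derivation:
BFS from (x=2, y=0) until reaching (x=3, y=1):
  Distance 0: (x=2, y=0)
  Distance 1: (x=1, y=0), (x=3, y=0), (x=2, y=1)
  Distance 2: (x=0, y=0), (x=1, y=1), (x=3, y=1), (x=2, y=2)  <- goal reached here
One shortest path (2 moves): (x=2, y=0) -> (x=3, y=0) -> (x=3, y=1)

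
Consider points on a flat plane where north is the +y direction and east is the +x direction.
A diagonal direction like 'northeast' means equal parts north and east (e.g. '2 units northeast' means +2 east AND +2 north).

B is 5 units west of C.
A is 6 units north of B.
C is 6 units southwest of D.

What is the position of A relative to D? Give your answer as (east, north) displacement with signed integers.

Answer: A is at (east=-11, north=0) relative to D.

Derivation:
Place D at the origin (east=0, north=0).
  C is 6 units southwest of D: delta (east=-6, north=-6); C at (east=-6, north=-6).
  B is 5 units west of C: delta (east=-5, north=+0); B at (east=-11, north=-6).
  A is 6 units north of B: delta (east=+0, north=+6); A at (east=-11, north=0).
Therefore A relative to D: (east=-11, north=0).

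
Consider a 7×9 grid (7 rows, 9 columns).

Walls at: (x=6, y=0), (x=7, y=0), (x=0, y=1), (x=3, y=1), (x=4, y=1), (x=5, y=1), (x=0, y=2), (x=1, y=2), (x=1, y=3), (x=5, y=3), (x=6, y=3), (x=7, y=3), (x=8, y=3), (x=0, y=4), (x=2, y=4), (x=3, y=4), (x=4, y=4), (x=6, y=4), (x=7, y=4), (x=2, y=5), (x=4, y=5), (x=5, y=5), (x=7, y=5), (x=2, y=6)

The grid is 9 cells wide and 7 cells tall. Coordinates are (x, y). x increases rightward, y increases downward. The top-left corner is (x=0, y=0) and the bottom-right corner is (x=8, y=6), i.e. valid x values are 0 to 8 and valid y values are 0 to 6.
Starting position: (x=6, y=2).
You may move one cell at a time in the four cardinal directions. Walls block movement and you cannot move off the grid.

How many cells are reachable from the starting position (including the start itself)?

Answer: Reachable cells: 22

Derivation:
BFS flood-fill from (x=6, y=2):
  Distance 0: (x=6, y=2)
  Distance 1: (x=6, y=1), (x=5, y=2), (x=7, y=2)
  Distance 2: (x=7, y=1), (x=4, y=2), (x=8, y=2)
  Distance 3: (x=8, y=1), (x=3, y=2), (x=4, y=3)
  Distance 4: (x=8, y=0), (x=2, y=2), (x=3, y=3)
  Distance 5: (x=2, y=1), (x=2, y=3)
  Distance 6: (x=2, y=0), (x=1, y=1)
  Distance 7: (x=1, y=0), (x=3, y=0)
  Distance 8: (x=0, y=0), (x=4, y=0)
  Distance 9: (x=5, y=0)
Total reachable: 22 (grid has 39 open cells total)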